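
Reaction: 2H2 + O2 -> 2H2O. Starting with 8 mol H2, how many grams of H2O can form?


Mole ratio H2O:H2 = 2:2
n(H2O) = 8 × 2/2 = 8.000 mol
mass = 8.000 × 18.02 = 144.16 g

144.16 g


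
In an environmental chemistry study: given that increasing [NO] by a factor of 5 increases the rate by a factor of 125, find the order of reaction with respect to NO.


rate ∝ [NO]^n
5^n = 125 → n = 3
Order in NO: 3

3


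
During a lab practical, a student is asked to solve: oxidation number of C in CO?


x + (-2) = 0, so x = +2
Oxidation number: +2

+2


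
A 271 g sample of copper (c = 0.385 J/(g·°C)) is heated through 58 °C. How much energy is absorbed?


q = mcΔT = 271 × 0.385 × 58
= 6051.43 J

6051.43 J


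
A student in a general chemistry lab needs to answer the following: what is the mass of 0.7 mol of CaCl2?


M(CaCl2) = 110.98 g/mol
mass = n × M = 0.7 × 110.98 = 77.69 g

77.69 g


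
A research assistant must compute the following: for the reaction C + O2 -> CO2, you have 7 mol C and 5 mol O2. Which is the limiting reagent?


Mole ratio available / coefficient:
  C: 7/1 = 7.000
  O2: 5/1 = 5.000
Smaller ratio is limiting.

O2


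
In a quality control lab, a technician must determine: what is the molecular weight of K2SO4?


M(K2SO4) = 2×39.1 + 1×32.07 + 4×16.0
= 78.2 + 32.07 + 64.0
= 174.27 g/mol

174.27 g/mol


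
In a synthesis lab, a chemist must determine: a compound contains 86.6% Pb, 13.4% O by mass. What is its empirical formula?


Assume 100 g sample. Moles of each element:
  Pb: 86.6/207.2 = 0.418 mol
  O: 13.4/16.0 = 0.838 mol
Divide by smallest (0.418):
  Pb: 0.418/0.418 = 1.0
  O: 0.838/0.418 = 2.0
Empirical formula: PbO2

PbO2


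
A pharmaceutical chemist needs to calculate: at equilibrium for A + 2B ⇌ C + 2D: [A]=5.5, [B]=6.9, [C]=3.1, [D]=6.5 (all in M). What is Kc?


Kc = [C][D]^2/([A][B]^2)
= (3.1^1 × 6.5^2)/(5.5^1 × 6.9^2)
= 130.975/261.855
= 0.5002

0.5002


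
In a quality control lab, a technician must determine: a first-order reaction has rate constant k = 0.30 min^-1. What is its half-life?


t½ = ln2/k = 0.693147/(0.30 min^-1)
= 2.310 min

2.310 min


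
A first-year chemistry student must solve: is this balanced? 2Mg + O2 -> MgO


Equation: 2Mg + O2 -> MgO
Check atoms: Mg: 2≠1, O: 2≠1
Not balanced

No, not balanced


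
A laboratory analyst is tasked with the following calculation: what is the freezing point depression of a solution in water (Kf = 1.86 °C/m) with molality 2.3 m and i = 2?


ΔTf = Kf × m × i
= 1.86 × 2.3 × 2
= 8.556 °C

8.556 °C


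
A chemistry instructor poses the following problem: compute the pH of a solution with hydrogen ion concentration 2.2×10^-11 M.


pH = -log10([H+]) = -log10(2.2×10^-11)
= 11 - log10(2.2)
= 11 - 0.34
= 10.66

10.66


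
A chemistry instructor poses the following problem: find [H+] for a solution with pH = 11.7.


[H+] = 10^(-pH) = 10^(-11.7)
= 2.0×10^-12 M

2.0×10^-12 M


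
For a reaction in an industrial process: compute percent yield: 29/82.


% yield = actual/theoretical × 100
= 29/82 × 100
= 35.37%

35.37%


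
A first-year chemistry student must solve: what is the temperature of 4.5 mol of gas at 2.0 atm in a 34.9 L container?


PV = nRT  (R = 0.08206 L·atm/(mol·K))
T = PV/(nR) = 2.0×34.9/(4.5×0.08206)
= 69.80/0.369270
= 189.02 K

189.02 K


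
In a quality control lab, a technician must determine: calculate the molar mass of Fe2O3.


M(Fe2O3) = 2×55.85 + 3×16.0
= 111.7 + 48.0
= 159.7 g/mol

159.7 g/mol


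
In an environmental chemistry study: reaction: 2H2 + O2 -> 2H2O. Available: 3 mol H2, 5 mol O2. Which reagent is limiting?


Mole ratio available / coefficient:
  H2: 3/2 = 1.500
  O2: 5/1 = 5.000
Smaller ratio is limiting.

H2


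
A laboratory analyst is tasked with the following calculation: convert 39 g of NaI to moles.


M(NaI) = 149.89 g/mol
n = mass/M = 39/149.89 = 0.2602 mol

0.2602 mol


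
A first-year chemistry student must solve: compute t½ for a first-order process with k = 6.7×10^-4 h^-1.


t½ = ln2/k = 0.693147/(6.7×10^-4 h^-1)
= 1035 h

1035 h


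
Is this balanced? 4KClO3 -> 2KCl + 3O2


Equation: 4KClO3 -> 2KCl + 3O2
Check atoms: Cl: 4≠2, K: 4≠2, O: 12≠6
Not balanced

No, not balanced


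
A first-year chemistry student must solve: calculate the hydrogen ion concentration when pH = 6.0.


[H+] = 10^(-pH) = 10^(-6.0)
= 1.0×10^-6 M

1.0×10^-6 M


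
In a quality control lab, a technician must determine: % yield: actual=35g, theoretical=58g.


% yield = actual/theoretical × 100
= 35/58 × 100
= 60.34%

60.34%


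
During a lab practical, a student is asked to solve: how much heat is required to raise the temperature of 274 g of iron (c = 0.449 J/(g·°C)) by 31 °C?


q = mcΔT = 274 × 0.449 × 31
= 3813.81 J

3813.81 J


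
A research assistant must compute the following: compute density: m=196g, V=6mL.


ρ = mass/volume
= 196/6
= 32.667 g/mL

32.667 g/mL


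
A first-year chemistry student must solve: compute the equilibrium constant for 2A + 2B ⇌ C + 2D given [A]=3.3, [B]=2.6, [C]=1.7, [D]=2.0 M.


Kc = [C][D]^2/([A]^2[B]^2)
= (1.7^1 × 2.0^2)/(3.3^2 × 2.6^2)
= 6.8/73.6164
= 0.09237

0.09237


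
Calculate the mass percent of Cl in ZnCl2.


M(ZnCl2) = 1×65.38 + 2×35.45 = 136.28 g/mol
Mass of Cl = 2 × 35.45 = 70.90 g/mol
% Cl = 70.90/136.28 × 100 = 52.03%

52.03%


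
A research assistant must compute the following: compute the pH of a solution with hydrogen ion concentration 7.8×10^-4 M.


pH = -log10([H+]) = -log10(7.8×10^-4)
= 4 - log10(7.8)
= 4 - 0.89
= 3.11

3.11


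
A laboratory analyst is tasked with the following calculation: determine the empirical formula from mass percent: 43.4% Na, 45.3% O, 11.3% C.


Assume 100 g sample. Moles of each element:
  Na: 43.4/22.99 = 1.888 mol
  O: 45.3/16.0 = 2.831 mol
  C: 11.3/12.01 = 0.941 mol
Divide by smallest (0.941):
  Na: 1.888/0.941 = 2.01
  O: 2.831/0.941 = 3.01
  C: 0.941/0.941 = 1.0
Empirical formula: Na2CO3

Na2CO3


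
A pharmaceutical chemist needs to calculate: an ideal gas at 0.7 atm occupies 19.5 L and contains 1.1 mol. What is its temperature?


PV = nRT  (R = 0.08206 L·atm/(mol·K))
T = PV/(nR) = 0.7×19.5/(1.1×0.08206)
= 13.65/0.090266
= 151.22 K

151.22 K


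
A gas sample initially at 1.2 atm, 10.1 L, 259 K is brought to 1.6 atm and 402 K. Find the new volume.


P1V1/T1 = P2V2/T2
V2 = P1V1T2/(T1P2)
= 1.2×10.1×402/(259×1.6)
= 11.757 L

11.757 L


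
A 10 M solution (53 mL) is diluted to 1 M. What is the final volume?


C1V1 = C2V2
10 × 53 = 1 × V2
V2 = 530/1 = 530.0 mL

530.0 mL


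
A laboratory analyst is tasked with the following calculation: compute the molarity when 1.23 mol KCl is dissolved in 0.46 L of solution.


M = n/V = 1.23/0.46 = 2.674 mol/L

2.674 M


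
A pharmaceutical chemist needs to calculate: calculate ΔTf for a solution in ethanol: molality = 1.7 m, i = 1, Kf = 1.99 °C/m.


ΔTf = Kf × m × i
= 1.99 × 1.7 × 1
= 3.383 °C

3.383 °C


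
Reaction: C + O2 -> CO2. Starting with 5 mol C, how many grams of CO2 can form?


Mole ratio CO2:C = 1:1
n(CO2) = 5 × 1/1 = 5.000 mol
mass = 5.000 × 44.01 = 220.05 g

220.05 g


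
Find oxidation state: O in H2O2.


Peroxide: O is -1
Oxidation number: -1

-1


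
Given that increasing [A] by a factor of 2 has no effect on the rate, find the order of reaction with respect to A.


rate ∝ [A]^n
rate ∝ [A]^0
Order in A: 0

0


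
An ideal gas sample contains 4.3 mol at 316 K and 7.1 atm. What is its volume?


PV = nRT  (R = 0.08206 L·atm/(mol·K))
V = nRT/P = 4.3×0.08206×316/7.1
= 15.705 L

15.705 L


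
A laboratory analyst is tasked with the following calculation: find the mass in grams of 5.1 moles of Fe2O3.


M(Fe2O3) = 159.7 g/mol
mass = n × M = 5.1 × 159.7 = 814.47 g

814.47 g


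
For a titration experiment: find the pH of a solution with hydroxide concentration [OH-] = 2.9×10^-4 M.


pOH = -log10([OH-]) = -log10(2.9×10^-4)
= 4 - log10(2.9) = 3.54
pH = 14 - pOH = 14 - 3.54 = 10.46

10.46


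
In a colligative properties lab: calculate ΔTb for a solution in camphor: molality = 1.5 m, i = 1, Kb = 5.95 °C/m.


ΔTb = Kb × m × i
= 5.95 × 1.5 × 1
= 8.925 °C

8.925 °C


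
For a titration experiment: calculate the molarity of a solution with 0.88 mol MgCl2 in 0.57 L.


M = n/V = 0.88/0.57 = 1.544 mol/L

1.544 M


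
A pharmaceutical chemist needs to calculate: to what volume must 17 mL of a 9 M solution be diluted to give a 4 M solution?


C1V1 = C2V2
9 × 17 = 4 × V2
V2 = 153/4 = 38.25 mL

38.25 mL


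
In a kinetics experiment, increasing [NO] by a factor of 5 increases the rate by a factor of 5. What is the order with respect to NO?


rate ∝ [NO]^n
5^n = 5 → n = 1
Order in NO: 1

1


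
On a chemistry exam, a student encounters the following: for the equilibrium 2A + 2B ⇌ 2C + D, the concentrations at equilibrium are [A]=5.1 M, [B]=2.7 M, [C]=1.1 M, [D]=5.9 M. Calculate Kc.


Kc = [C]^2[D]/([A]^2[B]^2)
= (1.1^2 × 5.9^1)/(5.1^2 × 2.7^2)
= 7.139/189.6129
= 0.03765

0.03765


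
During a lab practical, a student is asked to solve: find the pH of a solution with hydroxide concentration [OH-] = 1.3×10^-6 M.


pOH = -log10([OH-]) = -log10(1.3×10^-6)
= 6 - log10(1.3) = 5.89
pH = 14 - pOH = 14 - 5.89 = 8.11

8.11


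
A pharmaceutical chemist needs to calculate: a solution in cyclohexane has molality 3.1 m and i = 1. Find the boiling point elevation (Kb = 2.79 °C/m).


ΔTb = Kb × m × i
= 2.79 × 3.1 × 1
= 8.649 °C

8.649 °C


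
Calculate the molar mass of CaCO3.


M(CaCO3) = 1×40.08 + 1×12.01 + 3×16.0
= 40.08 + 12.01 + 48.0
= 100.09 g/mol

100.09 g/mol


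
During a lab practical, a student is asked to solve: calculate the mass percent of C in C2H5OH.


M(C2H5OH) = 2×12.01 + 6×1.008 + 1×16.0 = 46.068 g/mol
Mass of C = 2 × 12.01 = 24.02 g/mol
% C = 24.02/46.068 × 100 = 52.14%

52.14%


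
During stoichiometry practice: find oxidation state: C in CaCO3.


(+2) + x + 3(-2) = 0, so x = +4
Oxidation number: +4

+4


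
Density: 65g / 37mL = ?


ρ = mass/volume
= 65/37
= 1.757 g/mL

1.757 g/mL


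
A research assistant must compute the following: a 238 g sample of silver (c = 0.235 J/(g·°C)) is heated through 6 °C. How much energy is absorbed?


q = mcΔT = 238 × 0.235 × 6
= 335.58 J

335.58 J


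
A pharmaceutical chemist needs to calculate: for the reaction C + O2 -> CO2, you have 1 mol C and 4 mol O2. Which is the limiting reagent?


Mole ratio available / coefficient:
  C: 1/1 = 1.000
  O2: 4/1 = 4.000
Smaller ratio is limiting.

C


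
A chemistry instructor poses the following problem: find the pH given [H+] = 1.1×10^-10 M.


pH = -log10([H+]) = -log10(1.1×10^-10)
= 10 - log10(1.1)
= 10 - 0.04
= 9.96

9.96


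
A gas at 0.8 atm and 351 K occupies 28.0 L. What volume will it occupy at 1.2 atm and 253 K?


P1V1/T1 = P2V2/T2
V2 = P1V1T2/(T1P2)
= 0.8×28.0×253/(351×1.2)
= 13.455 L

13.455 L


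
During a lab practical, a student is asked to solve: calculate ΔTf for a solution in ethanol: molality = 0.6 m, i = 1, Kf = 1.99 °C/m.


ΔTf = Kf × m × i
= 1.99 × 0.6 × 1
= 1.194 °C

1.194 °C


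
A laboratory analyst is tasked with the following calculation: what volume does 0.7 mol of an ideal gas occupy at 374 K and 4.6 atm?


PV = nRT  (R = 0.08206 L·atm/(mol·K))
V = nRT/P = 0.7×0.08206×374/4.6
= 4.67 L

4.67 L


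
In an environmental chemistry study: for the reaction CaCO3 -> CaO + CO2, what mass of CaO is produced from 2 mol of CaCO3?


Mole ratio CaO:CaCO3 = 1:1
n(CaO) = 2 × 1/1 = 2.000 mol
mass = 2.000 × 56.08 = 112.16 g

112.16 g


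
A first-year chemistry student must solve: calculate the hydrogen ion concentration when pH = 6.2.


[H+] = 10^(-pH) = 10^(-6.2)
= 6.31×10^-7 M

6.31×10^-7 M


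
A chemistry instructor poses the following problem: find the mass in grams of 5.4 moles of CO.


M(CO) = 28.01 g/mol
mass = n × M = 5.4 × 28.01 = 151.25 g

151.25 g


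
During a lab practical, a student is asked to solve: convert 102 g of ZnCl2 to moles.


M(ZnCl2) = 136.28 g/mol
n = mass/M = 102/136.28 = 0.7485 mol

0.7485 mol


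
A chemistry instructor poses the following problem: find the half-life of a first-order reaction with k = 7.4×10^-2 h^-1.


t½ = ln2/k = 0.693147/(7.4×10^-2 h^-1)
= 9.367 h

9.367 h


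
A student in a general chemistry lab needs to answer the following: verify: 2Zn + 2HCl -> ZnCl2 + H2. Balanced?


Equation: 2Zn + 2HCl -> ZnCl2 + H2
Check atoms: Cl: 2=2, H: 2=2, Zn: 2≠1
Not balanced

No, not balanced


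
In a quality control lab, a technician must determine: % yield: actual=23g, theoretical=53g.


% yield = actual/theoretical × 100
= 23/53 × 100
= 43.4%

43.4%


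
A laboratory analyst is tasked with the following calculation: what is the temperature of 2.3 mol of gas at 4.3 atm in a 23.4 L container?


PV = nRT  (R = 0.08206 L·atm/(mol·K))
T = PV/(nR) = 4.3×23.4/(2.3×0.08206)
= 100.62/0.188738
= 533.12 K

533.12 K


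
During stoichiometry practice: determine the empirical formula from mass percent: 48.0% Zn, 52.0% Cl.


Assume 100 g sample. Moles of each element:
  Zn: 48.0/65.38 = 0.734 mol
  Cl: 52.0/35.45 = 1.467 mol
Divide by smallest (0.734):
  Zn: 0.734/0.734 = 1.0
  Cl: 1.467/0.734 = 2.0
Empirical formula: ZnCl2

ZnCl2


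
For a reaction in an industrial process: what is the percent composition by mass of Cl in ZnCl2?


M(ZnCl2) = 1×65.38 + 2×35.45 = 136.28 g/mol
Mass of Cl = 2 × 35.45 = 70.90 g/mol
% Cl = 70.90/136.28 × 100 = 52.03%

52.03%


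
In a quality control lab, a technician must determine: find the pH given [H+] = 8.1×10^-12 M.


pH = -log10([H+]) = -log10(8.1×10^-12)
= 12 - log10(8.1)
= 12 - 0.91
= 11.09

11.09


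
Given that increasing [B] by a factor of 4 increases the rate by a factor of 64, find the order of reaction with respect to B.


rate ∝ [B]^n
4^n = 64 → n = 3
Order in B: 3

3


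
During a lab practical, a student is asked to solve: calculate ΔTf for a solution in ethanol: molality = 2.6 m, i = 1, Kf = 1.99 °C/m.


ΔTf = Kf × m × i
= 1.99 × 2.6 × 1
= 5.174 °C

5.174 °C


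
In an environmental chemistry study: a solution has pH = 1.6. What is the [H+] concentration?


[H+] = 10^(-pH) = 10^(-1.6)
= 2.51×10^-2 M

2.51×10^-2 M


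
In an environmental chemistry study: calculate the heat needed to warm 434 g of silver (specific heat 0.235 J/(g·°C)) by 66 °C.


q = mcΔT = 434 × 0.235 × 66
= 6731.34 J

6731.34 J


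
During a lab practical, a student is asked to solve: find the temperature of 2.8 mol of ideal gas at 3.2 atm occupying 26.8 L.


PV = nRT  (R = 0.08206 L·atm/(mol·K))
T = PV/(nR) = 3.2×26.8/(2.8×0.08206)
= 85.76/0.229768
= 373.25 K

373.25 K


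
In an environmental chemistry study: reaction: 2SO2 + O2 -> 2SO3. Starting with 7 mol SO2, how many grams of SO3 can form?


Mole ratio SO3:SO2 = 2:2
n(SO3) = 7 × 2/2 = 7.000 mol
mass = 7.000 × 80.07 = 560.49 g

560.49 g


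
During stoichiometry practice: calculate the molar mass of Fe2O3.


M(Fe2O3) = 2×55.85 + 3×16.0
= 111.7 + 48.0
= 159.7 g/mol

159.7 g/mol


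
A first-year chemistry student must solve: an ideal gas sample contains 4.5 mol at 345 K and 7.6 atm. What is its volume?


PV = nRT  (R = 0.08206 L·atm/(mol·K))
V = nRT/P = 4.5×0.08206×345/7.6
= 16.763 L

16.763 L


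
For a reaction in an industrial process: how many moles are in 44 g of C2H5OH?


M(C2H5OH) = 46.07 g/mol
n = mass/M = 44/46.07 = 0.9551 mol

0.9551 mol


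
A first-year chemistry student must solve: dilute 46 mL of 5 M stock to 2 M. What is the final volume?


C1V1 = C2V2
5 × 46 = 2 × V2
V2 = 230/2 = 115.0 mL

115.0 mL


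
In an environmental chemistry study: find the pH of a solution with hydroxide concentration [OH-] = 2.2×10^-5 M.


pOH = -log10([OH-]) = -log10(2.2×10^-5)
= 5 - log10(2.2) = 4.66
pH = 14 - pOH = 14 - 4.66 = 9.34

9.34


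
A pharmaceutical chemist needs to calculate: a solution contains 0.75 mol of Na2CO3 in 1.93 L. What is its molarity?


M = n/V = 0.75/1.93 = 0.389 mol/L

0.389 M


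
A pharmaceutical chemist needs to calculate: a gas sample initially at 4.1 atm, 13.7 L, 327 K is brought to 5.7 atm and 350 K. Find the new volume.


P1V1/T1 = P2V2/T2
V2 = P1V1T2/(T1P2)
= 4.1×13.7×350/(327×5.7)
= 10.548 L

10.548 L


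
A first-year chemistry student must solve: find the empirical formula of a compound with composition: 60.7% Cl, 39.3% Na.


Assume 100 g sample. Moles of each element:
  Cl: 60.7/35.45 = 1.712 mol
  Na: 39.3/22.99 = 1.709 mol
Divide by smallest (1.709):
  Cl: 1.712/1.709 = 1.0
  Na: 1.709/1.709 = 1.0
Empirical formula: NaCl

NaCl


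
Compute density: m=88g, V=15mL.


ρ = mass/volume
= 88/15
= 5.867 g/mL

5.867 g/mL


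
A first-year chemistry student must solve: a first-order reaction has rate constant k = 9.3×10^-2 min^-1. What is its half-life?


t½ = ln2/k = 0.693147/(9.3×10^-2 min^-1)
= 7.453 min

7.453 min


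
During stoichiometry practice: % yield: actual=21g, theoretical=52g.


% yield = actual/theoretical × 100
= 21/52 × 100
= 40.38%

40.38%


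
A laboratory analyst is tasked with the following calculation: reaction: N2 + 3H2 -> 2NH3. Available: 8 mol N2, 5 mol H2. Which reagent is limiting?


Mole ratio available / coefficient:
  N2: 8/1 = 8.000
  H2: 5/3 = 1.667
Smaller ratio is limiting.

H2


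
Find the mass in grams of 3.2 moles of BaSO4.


M(BaSO4) = 233.4 g/mol
mass = n × M = 3.2 × 233.4 = 746.88 g

746.88 g


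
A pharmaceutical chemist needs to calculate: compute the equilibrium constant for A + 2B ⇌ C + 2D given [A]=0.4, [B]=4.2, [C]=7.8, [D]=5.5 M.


Kc = [C][D]^2/([A][B]^2)
= (7.8^1 × 5.5^2)/(0.4^1 × 4.2^2)
= 235.95/7.056
= 33.44

33.44


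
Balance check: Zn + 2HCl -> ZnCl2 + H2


Equation: Zn + 2HCl -> ZnCl2 + H2
Check atoms: Cl: 2=2, H: 2=2, Zn: 1=1
Balanced

Yes, balanced


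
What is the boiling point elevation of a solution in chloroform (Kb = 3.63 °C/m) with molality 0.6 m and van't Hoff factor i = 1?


ΔTb = Kb × m × i
= 3.63 × 0.6 × 1
= 2.178 °C

2.178 °C


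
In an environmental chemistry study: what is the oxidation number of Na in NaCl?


Group 1 metal: +1
Oxidation number: +1

+1


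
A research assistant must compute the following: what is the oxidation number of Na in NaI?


Group 1 metal: +1
Oxidation number: +1

+1


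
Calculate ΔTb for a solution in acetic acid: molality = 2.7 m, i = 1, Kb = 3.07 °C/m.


ΔTb = Kb × m × i
= 3.07 × 2.7 × 1
= 8.289 °C

8.289 °C


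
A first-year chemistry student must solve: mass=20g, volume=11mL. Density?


ρ = mass/volume
= 20/11
= 1.818 g/mL

1.818 g/mL


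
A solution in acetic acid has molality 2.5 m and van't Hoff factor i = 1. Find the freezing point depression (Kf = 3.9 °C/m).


ΔTf = Kf × m × i
= 3.9 × 2.5 × 1
= 9.75 °C

9.75 °C


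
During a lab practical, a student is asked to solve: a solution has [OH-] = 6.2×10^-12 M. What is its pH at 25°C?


pOH = -log10([OH-]) = -log10(6.2×10^-12)
= 12 - log10(6.2) = 11.21
pH = 14 - pOH = 14 - 11.21 = 2.79

2.79


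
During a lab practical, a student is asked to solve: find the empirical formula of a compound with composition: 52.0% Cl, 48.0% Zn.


Assume 100 g sample. Moles of each element:
  Cl: 52.0/35.45 = 1.467 mol
  Zn: 48.0/65.38 = 0.734 mol
Divide by smallest (0.734):
  Cl: 1.467/0.734 = 2.0
  Zn: 0.734/0.734 = 1.0
Empirical formula: ZnCl2

ZnCl2


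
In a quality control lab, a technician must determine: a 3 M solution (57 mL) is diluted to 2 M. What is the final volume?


C1V1 = C2V2
3 × 57 = 2 × V2
V2 = 171/2 = 85.5 mL

85.5 mL


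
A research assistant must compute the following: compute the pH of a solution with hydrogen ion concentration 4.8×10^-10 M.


pH = -log10([H+]) = -log10(4.8×10^-10)
= 10 - log10(4.8)
= 10 - 0.68
= 9.32

9.32


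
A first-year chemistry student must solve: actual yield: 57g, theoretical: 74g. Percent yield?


% yield = actual/theoretical × 100
= 57/74 × 100
= 77.03%

77.03%


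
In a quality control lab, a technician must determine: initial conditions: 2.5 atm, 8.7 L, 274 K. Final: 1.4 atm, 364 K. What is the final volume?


P1V1/T1 = P2V2/T2
V2 = P1V1T2/(T1P2)
= 2.5×8.7×364/(274×1.4)
= 20.639 L

20.639 L


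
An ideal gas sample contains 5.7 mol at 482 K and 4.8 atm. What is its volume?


PV = nRT  (R = 0.08206 L·atm/(mol·K))
V = nRT/P = 5.7×0.08206×482/4.8
= 46.969 L

46.969 L


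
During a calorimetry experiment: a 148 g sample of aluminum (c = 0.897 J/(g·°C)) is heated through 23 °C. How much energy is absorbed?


q = mcΔT = 148 × 0.897 × 23
= 3053.39 J

3053.39 J


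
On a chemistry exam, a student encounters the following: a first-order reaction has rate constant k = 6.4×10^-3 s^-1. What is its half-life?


t½ = ln2/k = 0.693147/(6.4×10^-3 s^-1)
= 108.3 s

108.3 s


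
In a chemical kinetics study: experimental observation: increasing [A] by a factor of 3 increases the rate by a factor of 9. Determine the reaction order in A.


rate ∝ [A]^n
3^n = 9 → n = 2
Order in A: 2

2


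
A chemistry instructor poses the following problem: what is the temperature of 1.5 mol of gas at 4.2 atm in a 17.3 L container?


PV = nRT  (R = 0.08206 L·atm/(mol·K))
T = PV/(nR) = 4.2×17.3/(1.5×0.08206)
= 72.66/0.123090
= 590.30 K

590.30 K


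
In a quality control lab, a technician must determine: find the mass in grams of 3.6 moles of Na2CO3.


M(Na2CO3) = 105.99 g/mol
mass = n × M = 3.6 × 105.99 = 381.56 g

381.56 g


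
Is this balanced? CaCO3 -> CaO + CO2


Equation: CaCO3 -> CaO + CO2
Check atoms: C: 1=1, Ca: 1=1, O: 3=3
Balanced

Yes, balanced


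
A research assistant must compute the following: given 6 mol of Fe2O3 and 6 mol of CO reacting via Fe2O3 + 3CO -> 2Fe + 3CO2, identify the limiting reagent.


Mole ratio available / coefficient:
  Fe2O3: 6/1 = 6.000
  CO: 6/3 = 2.000
Smaller ratio is limiting.

CO


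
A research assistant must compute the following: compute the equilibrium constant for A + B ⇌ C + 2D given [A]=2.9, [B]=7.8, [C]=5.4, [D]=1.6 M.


Kc = [C][D]^2/([A][B])
= (5.4^1 × 1.6^2)/(2.9^1 × 7.8^1)
= 13.824/22.62
= 0.6111

0.6111


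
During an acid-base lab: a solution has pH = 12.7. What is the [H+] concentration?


[H+] = 10^(-pH) = 10^(-12.7)
= 2.0×10^-13 M

2.0×10^-13 M


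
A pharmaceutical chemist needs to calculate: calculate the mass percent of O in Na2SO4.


M(Na2SO4) = 2×22.99 + 1×32.07 + 4×16.0 = 142.05 g/mol
Mass of O = 4 × 16.0 = 64.00 g/mol
% O = 64.00/142.05 × 100 = 45.05%

45.05%


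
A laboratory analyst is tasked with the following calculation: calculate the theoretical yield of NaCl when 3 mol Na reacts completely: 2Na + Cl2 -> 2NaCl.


Mole ratio NaCl:Na = 2:2
n(NaCl) = 3 × 2/2 = 3.000 mol
mass = 3.000 × 58.44 = 175.32 g

175.32 g


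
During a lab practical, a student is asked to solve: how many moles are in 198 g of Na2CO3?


M(Na2CO3) = 105.99 g/mol
n = mass/M = 198/105.99 = 1.8681 mol

1.8681 mol


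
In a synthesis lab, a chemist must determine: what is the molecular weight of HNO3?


M(HNO3) = 1×1.008 + 1×14.01 + 3×16.0
= 1.01 + 14.01 + 48.0
= 63.02 g/mol

63.02 g/mol


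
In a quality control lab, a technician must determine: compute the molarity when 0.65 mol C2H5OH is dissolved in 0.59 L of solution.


M = n/V = 0.65/0.59 = 1.102 mol/L

1.102 M


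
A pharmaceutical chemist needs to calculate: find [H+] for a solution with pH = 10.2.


[H+] = 10^(-pH) = 10^(-10.2)
= 6.31×10^-11 M

6.31×10^-11 M


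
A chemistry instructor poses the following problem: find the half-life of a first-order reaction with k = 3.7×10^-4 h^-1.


t½ = ln2/k = 0.693147/(3.7×10^-4 h^-1)
= 1873 h

1873 h


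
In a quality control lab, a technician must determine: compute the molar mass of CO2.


M(CO2) = 1×12.01 + 2×16.0
= 12.01 + 32.0
= 44.01 g/mol

44.01 g/mol


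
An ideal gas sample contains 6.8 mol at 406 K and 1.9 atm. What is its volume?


PV = nRT  (R = 0.08206 L·atm/(mol·K))
V = nRT/P = 6.8×0.08206×406/1.9
= 119.237 L

119.237 L


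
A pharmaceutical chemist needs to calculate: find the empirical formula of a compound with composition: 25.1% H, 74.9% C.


Assume 100 g sample. Moles of each element:
  H: 25.1/1.008 = 24.901 mol
  C: 74.9/12.01 = 6.236 mol
Divide by smallest (6.236):
  H: 24.901/6.236 = 3.99
  C: 6.236/6.236 = 1.0
Empirical formula: CH4

CH4


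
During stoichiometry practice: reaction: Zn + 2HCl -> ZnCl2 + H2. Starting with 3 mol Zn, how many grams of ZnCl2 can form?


Mole ratio ZnCl2:Zn = 1:1
n(ZnCl2) = 3 × 1/1 = 3.000 mol
mass = 3.000 × 136.28 = 408.84 g

408.84 g


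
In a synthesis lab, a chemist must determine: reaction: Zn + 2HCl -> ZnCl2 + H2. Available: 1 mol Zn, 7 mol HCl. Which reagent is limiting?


Mole ratio available / coefficient:
  Zn: 1/1 = 1.000
  HCl: 7/2 = 3.500
Smaller ratio is limiting.

Zn


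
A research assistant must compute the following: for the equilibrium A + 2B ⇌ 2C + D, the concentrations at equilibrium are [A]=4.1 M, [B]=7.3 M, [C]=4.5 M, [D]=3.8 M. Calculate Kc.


Kc = [C]^2[D]/([A][B]^2)
= (4.5^2 × 3.8^1)/(4.1^1 × 7.3^2)
= 76.95/218.489
= 0.3522

0.3522


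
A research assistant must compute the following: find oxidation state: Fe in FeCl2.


x + 2(-1) = 0, so x = +2
Oxidation number: +2

+2


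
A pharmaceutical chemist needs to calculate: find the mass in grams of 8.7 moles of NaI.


M(NaI) = 149.89 g/mol
mass = n × M = 8.7 × 149.89 = 1304.04 g

1304.04 g


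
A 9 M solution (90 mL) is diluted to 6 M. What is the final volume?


C1V1 = C2V2
9 × 90 = 6 × V2
V2 = 810/6 = 135.0 mL

135.0 mL


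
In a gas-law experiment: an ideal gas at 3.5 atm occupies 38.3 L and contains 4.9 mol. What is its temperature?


PV = nRT  (R = 0.08206 L·atm/(mol·K))
T = PV/(nR) = 3.5×38.3/(4.9×0.08206)
= 134.05/0.402094
= 333.38 K

333.38 K


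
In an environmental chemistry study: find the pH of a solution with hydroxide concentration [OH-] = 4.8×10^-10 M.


pOH = -log10([OH-]) = -log10(4.8×10^-10)
= 10 - log10(4.8) = 9.32
pH = 14 - pOH = 14 - 9.32 = 4.68

4.68


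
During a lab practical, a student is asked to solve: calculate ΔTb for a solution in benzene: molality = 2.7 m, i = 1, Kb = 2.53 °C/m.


ΔTb = Kb × m × i
= 2.53 × 2.7 × 1
= 6.831 °C

6.831 °C


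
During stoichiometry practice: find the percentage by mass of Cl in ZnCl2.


M(ZnCl2) = 1×65.38 + 2×35.45 = 136.28 g/mol
Mass of Cl = 2 × 35.45 = 70.90 g/mol
% Cl = 70.90/136.28 × 100 = 52.03%

52.03%


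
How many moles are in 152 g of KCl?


M(KCl) = 74.55 g/mol
n = mass/M = 152/74.55 = 2.0389 mol

2.0389 mol


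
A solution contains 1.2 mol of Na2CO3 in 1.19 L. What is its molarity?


M = n/V = 1.2/1.19 = 1.008 mol/L

1.008 M


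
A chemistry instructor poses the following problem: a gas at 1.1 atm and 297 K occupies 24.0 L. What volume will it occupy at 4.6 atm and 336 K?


P1V1/T1 = P2V2/T2
V2 = P1V1T2/(T1P2)
= 1.1×24.0×336/(297×4.6)
= 6.493 L

6.493 L


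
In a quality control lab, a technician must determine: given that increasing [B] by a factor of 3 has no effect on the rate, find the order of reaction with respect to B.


rate ∝ [B]^n
rate ∝ [B]^0
Order in B: 0

0


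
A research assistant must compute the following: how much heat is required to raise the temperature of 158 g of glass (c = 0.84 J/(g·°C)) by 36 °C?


q = mcΔT = 158 × 0.84 × 36
= 4777.92 J

4777.92 J


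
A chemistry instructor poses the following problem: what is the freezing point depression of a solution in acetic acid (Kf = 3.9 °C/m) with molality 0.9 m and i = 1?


ΔTf = Kf × m × i
= 3.9 × 0.9 × 1
= 3.51 °C

3.51 °C


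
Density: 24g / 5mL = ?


ρ = mass/volume
= 24/5
= 4.8 g/mL

4.8 g/mL


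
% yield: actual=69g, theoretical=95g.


% yield = actual/theoretical × 100
= 69/95 × 100
= 72.63%

72.63%


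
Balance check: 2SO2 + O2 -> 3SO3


Equation: 2SO2 + O2 -> 3SO3
Check atoms: O: 6≠9, S: 2≠3
Not balanced

No, not balanced


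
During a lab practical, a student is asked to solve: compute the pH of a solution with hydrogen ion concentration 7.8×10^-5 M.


pH = -log10([H+]) = -log10(7.8×10^-5)
= 5 - log10(7.8)
= 5 - 0.89
= 4.11

4.11


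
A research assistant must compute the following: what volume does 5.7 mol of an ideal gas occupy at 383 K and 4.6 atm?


PV = nRT  (R = 0.08206 L·atm/(mol·K))
V = nRT/P = 5.7×0.08206×383/4.6
= 38.945 L

38.945 L


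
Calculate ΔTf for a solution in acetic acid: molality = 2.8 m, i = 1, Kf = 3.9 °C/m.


ΔTf = Kf × m × i
= 3.9 × 2.8 × 1
= 10.92 °C

10.92 °C


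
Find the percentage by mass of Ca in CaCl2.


M(CaCl2) = 1×40.08 + 2×35.45 = 110.98 g/mol
Mass of Ca = 1 × 40.08 = 40.08 g/mol
% Ca = 40.08/110.98 × 100 = 36.11%

36.11%


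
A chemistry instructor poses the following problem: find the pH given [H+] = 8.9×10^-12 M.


pH = -log10([H+]) = -log10(8.9×10^-12)
= 12 - log10(8.9)
= 12 - 0.95
= 11.05

11.05


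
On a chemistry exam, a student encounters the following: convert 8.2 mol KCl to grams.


M(KCl) = 74.55 g/mol
mass = n × M = 8.2 × 74.55 = 611.31 g

611.31 g


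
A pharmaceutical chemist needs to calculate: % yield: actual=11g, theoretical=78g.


% yield = actual/theoretical × 100
= 11/78 × 100
= 14.1%

14.1%


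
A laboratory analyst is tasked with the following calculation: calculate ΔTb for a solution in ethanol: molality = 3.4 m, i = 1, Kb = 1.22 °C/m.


ΔTb = Kb × m × i
= 1.22 × 3.4 × 1
= 4.148 °C

4.148 °C


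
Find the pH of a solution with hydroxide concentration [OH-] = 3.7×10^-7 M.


pOH = -log10([OH-]) = -log10(3.7×10^-7)
= 7 - log10(3.7) = 6.43
pH = 14 - pOH = 14 - 6.43 = 7.57

7.57


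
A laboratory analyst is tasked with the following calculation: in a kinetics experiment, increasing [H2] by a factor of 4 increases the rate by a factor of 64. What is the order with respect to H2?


rate ∝ [H2]^n
4^n = 64 → n = 3
Order in H2: 3

3


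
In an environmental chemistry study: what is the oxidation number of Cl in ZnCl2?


halide: -1
Oxidation number: -1

-1


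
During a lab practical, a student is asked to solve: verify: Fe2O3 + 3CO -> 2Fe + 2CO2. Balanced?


Equation: Fe2O3 + 3CO -> 2Fe + 2CO2
Check atoms: C: 3≠2, Fe: 2=2, O: 6≠4
Not balanced

No, not balanced


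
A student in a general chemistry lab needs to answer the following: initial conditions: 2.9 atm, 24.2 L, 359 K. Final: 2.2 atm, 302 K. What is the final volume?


P1V1/T1 = P2V2/T2
V2 = P1V1T2/(T1P2)
= 2.9×24.2×302/(359×2.2)
= 26.835 L

26.835 L


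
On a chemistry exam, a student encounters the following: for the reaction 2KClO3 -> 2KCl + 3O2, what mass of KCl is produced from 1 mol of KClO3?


Mole ratio KCl:KClO3 = 2:2
n(KCl) = 1 × 2/2 = 1.000 mol
mass = 1.000 × 74.55 = 74.55 g

74.55 g


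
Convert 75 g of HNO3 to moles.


M(HNO3) = 63.02 g/mol
n = mass/M = 75/63.02 = 1.1901 mol

1.1901 mol


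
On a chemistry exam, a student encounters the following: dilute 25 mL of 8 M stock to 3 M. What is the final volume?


C1V1 = C2V2
8 × 25 = 3 × V2
V2 = 200/3 = 66.67 mL

66.67 mL


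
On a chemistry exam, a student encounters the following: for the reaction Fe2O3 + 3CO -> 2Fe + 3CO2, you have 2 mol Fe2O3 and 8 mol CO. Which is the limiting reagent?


Mole ratio available / coefficient:
  Fe2O3: 2/1 = 2.000
  CO: 8/3 = 2.667
Smaller ratio is limiting.

Fe2O3


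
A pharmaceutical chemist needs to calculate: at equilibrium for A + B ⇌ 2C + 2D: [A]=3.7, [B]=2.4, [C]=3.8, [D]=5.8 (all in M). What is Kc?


Kc = [C]^2[D]^2/([A][B])
= (3.8^2 × 5.8^2)/(3.7^1 × 2.4^1)
= 485.7616/8.88
= 54.70

54.70


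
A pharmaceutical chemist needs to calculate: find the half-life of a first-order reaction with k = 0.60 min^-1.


t½ = ln2/k = 0.693147/(0.60 min^-1)
= 1.155 min

1.155 min


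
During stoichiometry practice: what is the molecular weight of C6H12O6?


M(C6H12O6) = 6×12.01 + 12×1.008 + 6×16.0
= 72.06 + 12.1 + 96.0
= 180.16 g/mol

180.16 g/mol


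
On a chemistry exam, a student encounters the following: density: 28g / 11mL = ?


ρ = mass/volume
= 28/11
= 2.545 g/mL

2.545 g/mL


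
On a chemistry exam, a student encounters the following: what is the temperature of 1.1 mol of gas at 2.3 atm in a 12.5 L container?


PV = nRT  (R = 0.08206 L·atm/(mol·K))
T = PV/(nR) = 2.3×12.5/(1.1×0.08206)
= 28.75/0.090266
= 318.50 K

318.50 K


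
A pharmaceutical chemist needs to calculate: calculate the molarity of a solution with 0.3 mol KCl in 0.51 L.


M = n/V = 0.3/0.51 = 0.588 mol/L

0.588 M


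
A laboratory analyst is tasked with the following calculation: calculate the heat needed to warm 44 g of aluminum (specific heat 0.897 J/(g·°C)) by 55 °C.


q = mcΔT = 44 × 0.897 × 55
= 2170.74 J

2170.74 J


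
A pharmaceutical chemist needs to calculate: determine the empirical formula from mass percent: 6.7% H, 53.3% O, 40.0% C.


Assume 100 g sample. Moles of each element:
  H: 6.7/1.008 = 6.647 mol
  O: 53.3/16.0 = 3.331 mol
  C: 40.0/12.01 = 3.331 mol
Divide by smallest (3.331):
  H: 6.647/3.331 = 2.0
  O: 3.331/3.331 = 1.0
  C: 3.331/3.331 = 1.0
Empirical formula: CH2O

CH2O


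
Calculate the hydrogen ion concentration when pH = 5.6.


[H+] = 10^(-pH) = 10^(-5.6)
= 2.51×10^-6 M

2.51×10^-6 M


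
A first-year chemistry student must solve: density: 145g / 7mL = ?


ρ = mass/volume
= 145/7
= 20.714 g/mL

20.714 g/mL


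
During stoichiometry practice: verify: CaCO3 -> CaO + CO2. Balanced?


Equation: CaCO3 -> CaO + CO2
Check atoms: C: 1=1, Ca: 1=1, O: 3=3
Balanced

Yes, balanced


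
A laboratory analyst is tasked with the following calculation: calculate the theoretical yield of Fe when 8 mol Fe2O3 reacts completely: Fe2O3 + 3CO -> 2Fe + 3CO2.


Mole ratio Fe:Fe2O3 = 2:1
n(Fe) = 8 × 2/1 = 16.000 mol
mass = 16.000 × 55.85 = 893.6 g

893.6 g


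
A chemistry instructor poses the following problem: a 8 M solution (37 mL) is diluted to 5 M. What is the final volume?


C1V1 = C2V2
8 × 37 = 5 × V2
V2 = 296/5 = 59.2 mL

59.2 mL


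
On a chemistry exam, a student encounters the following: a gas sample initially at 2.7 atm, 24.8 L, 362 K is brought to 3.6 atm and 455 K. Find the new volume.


P1V1/T1 = P2V2/T2
V2 = P1V1T2/(T1P2)
= 2.7×24.8×455/(362×3.6)
= 23.378 L

23.378 L


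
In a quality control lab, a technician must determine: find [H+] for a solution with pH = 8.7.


[H+] = 10^(-pH) = 10^(-8.7)
= 2.0×10^-9 M

2.0×10^-9 M


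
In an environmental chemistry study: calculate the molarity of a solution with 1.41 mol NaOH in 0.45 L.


M = n/V = 1.41/0.45 = 3.133 mol/L

3.133 M


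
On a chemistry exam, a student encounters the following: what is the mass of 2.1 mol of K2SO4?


M(K2SO4) = 174.27 g/mol
mass = n × M = 2.1 × 174.27 = 365.97 g

365.97 g


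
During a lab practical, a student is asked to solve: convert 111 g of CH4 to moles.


M(CH4) = 16.04 g/mol
n = mass/M = 111/16.04 = 6.9202 mol

6.9202 mol


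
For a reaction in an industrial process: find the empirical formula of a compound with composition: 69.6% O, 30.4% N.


Assume 100 g sample. Moles of each element:
  O: 69.6/16.0 = 4.35 mol
  N: 30.4/14.01 = 2.17 mol
Divide by smallest (2.17):
  O: 4.35/2.17 = 2.0
  N: 2.17/2.17 = 1.0
Empirical formula: NO2

NO2


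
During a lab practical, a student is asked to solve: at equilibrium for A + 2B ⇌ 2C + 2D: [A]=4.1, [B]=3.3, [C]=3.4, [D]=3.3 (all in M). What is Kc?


Kc = [C]^2[D]^2/([A][B]^2)
= (3.4^2 × 3.3^2)/(4.1^1 × 3.3^2)
= 125.8884/44.649
= 2.820

2.820


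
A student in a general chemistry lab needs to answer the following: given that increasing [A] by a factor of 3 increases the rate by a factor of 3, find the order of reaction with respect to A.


rate ∝ [A]^n
3^n = 3 → n = 1
Order in A: 1

1


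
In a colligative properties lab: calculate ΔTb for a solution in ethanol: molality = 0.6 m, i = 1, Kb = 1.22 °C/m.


ΔTb = Kb × m × i
= 1.22 × 0.6 × 1
= 0.732 °C

0.732 °C


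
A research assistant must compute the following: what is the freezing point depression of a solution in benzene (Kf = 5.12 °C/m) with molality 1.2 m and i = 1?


ΔTf = Kf × m × i
= 5.12 × 1.2 × 1
= 6.144 °C

6.144 °C


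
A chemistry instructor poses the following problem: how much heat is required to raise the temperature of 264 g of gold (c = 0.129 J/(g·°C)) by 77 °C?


q = mcΔT = 264 × 0.129 × 77
= 2622.31 J

2622.31 J


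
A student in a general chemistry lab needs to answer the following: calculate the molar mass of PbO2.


M(PbO2) = 1×207.2 + 2×16.0
= 207.2 + 32.0
= 239.2 g/mol

239.2 g/mol


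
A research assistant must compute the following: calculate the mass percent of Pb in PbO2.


M(PbO2) = 1×207.2 + 2×16.0 = 239.20 g/mol
Mass of Pb = 1 × 207.2 = 207.20 g/mol
% Pb = 207.20/239.20 × 100 = 86.62%

86.62%


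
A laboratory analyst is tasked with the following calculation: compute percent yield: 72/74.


% yield = actual/theoretical × 100
= 72/74 × 100
= 97.3%

97.3%


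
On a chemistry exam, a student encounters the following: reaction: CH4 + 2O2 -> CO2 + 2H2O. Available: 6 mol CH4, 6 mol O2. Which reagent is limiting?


Mole ratio available / coefficient:
  CH4: 6/1 = 6.000
  O2: 6/2 = 3.000
Smaller ratio is limiting.

O2


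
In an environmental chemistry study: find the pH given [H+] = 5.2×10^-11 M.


pH = -log10([H+]) = -log10(5.2×10^-11)
= 11 - log10(5.2)
= 11 - 0.72
= 10.28

10.28


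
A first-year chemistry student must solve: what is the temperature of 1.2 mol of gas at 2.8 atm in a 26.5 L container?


PV = nRT  (R = 0.08206 L·atm/(mol·K))
T = PV/(nR) = 2.8×26.5/(1.2×0.08206)
= 74.20/0.098472
= 753.51 K

753.51 K


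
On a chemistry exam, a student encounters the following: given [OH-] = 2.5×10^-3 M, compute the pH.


pOH = -log10([OH-]) = -log10(2.5×10^-3)
= 3 - log10(2.5) = 2.6
pH = 14 - pOH = 14 - 2.6 = 11.4

11.4


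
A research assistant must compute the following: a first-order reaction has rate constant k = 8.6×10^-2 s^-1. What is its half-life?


t½ = ln2/k = 0.693147/(8.6×10^-2 s^-1)
= 8.060 s

8.060 s


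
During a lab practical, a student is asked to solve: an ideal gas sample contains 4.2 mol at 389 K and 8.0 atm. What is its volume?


PV = nRT  (R = 0.08206 L·atm/(mol·K))
V = nRT/P = 4.2×0.08206×389/8.0
= 16.759 L

16.759 L


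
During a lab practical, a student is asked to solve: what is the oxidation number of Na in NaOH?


Group 1 metal: +1
Oxidation number: +1

+1


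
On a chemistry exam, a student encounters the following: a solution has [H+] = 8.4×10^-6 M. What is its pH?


pH = -log10([H+]) = -log10(8.4×10^-6)
= 6 - log10(8.4)
= 6 - 0.92
= 5.08

5.08


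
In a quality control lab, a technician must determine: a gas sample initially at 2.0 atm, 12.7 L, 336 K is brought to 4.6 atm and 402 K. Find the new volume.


P1V1/T1 = P2V2/T2
V2 = P1V1T2/(T1P2)
= 2.0×12.7×402/(336×4.6)
= 6.606 L

6.606 L
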